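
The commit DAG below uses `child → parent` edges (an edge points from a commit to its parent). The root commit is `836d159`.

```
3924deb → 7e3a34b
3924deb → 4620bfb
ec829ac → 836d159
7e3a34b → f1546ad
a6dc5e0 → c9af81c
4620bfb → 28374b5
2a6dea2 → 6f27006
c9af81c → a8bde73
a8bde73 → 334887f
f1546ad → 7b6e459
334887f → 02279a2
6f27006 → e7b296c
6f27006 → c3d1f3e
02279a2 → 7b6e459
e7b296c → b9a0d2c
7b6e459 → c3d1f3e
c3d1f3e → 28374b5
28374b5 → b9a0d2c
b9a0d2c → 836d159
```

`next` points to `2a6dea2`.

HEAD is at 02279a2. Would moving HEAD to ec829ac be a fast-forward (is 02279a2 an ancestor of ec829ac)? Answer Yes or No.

No

A fast-forward from 02279a2 to ec829ac is possible iff 02279a2 is an ancestor of ec829ac.
Ancestors of ec829ac: {836d159, ec829ac}.
02279a2 is not among them, so fast-forward is not possible.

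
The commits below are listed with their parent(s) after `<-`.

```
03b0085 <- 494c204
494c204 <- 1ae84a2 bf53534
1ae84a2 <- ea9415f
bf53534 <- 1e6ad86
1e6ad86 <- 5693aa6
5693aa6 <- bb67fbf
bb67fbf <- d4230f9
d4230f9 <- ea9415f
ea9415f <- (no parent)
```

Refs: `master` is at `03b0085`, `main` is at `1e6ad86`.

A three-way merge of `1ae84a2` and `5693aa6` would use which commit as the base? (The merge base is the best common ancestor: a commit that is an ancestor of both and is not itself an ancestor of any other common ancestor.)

Ancestors of 1ae84a2: {1ae84a2, ea9415f}.
Ancestors of 5693aa6: {5693aa6, bb67fbf, d4230f9, ea9415f}.
Common ancestors: {ea9415f}.
The only common ancestor is ea9415f, so it is the merge base.

ea9415f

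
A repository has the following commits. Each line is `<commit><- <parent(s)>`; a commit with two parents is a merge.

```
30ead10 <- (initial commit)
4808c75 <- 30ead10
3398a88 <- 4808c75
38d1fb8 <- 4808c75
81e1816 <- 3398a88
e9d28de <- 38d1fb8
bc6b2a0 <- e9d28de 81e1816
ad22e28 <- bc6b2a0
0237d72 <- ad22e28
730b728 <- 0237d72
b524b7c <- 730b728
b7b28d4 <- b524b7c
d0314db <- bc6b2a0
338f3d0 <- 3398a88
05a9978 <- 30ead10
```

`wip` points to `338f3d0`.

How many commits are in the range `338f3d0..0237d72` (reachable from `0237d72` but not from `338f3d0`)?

Reachable from 0237d72: {0237d72, 30ead10, 3398a88, 38d1fb8, 4808c75, 81e1816, ad22e28, bc6b2a0, e9d28de}.
Reachable from 338f3d0: {30ead10, 338f3d0, 3398a88, 4808c75}.
In 0237d72's history but not 338f3d0's: {0237d72, 38d1fb8, 81e1816, ad22e28, bc6b2a0, e9d28de} — 6 commits.

6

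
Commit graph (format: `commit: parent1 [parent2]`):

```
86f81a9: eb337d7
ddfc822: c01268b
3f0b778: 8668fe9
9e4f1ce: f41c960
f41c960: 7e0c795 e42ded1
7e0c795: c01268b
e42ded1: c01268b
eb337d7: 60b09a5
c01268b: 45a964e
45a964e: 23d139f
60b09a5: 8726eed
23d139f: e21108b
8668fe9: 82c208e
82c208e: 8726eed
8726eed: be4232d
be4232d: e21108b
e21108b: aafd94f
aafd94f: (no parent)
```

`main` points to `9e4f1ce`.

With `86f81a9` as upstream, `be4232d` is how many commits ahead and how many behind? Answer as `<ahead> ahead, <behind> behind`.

Reachable from be4232d: {aafd94f, be4232d, e21108b}.
Reachable from 86f81a9: {60b09a5, 86f81a9, 8726eed, aafd94f, be4232d, e21108b, eb337d7}.
Only in be4232d's history (ahead): {} — 0.
Only in 86f81a9's history (behind): {60b09a5, 86f81a9, 8726eed, eb337d7} — 4.

0 ahead, 4 behind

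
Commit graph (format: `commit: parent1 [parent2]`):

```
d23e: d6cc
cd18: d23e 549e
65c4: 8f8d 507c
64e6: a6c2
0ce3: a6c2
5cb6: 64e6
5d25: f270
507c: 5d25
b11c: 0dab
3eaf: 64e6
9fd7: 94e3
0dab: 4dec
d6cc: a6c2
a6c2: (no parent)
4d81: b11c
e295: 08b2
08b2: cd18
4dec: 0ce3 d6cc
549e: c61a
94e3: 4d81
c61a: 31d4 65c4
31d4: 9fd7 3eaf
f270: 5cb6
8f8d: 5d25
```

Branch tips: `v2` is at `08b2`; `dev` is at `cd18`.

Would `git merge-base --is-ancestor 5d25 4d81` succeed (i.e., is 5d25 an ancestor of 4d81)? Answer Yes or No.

No

Ancestors of 4d81: {0ce3, 0dab, 4d81, 4dec, a6c2, b11c, d6cc}.
5d25 is not in that set, so it is not an ancestor of 4d81.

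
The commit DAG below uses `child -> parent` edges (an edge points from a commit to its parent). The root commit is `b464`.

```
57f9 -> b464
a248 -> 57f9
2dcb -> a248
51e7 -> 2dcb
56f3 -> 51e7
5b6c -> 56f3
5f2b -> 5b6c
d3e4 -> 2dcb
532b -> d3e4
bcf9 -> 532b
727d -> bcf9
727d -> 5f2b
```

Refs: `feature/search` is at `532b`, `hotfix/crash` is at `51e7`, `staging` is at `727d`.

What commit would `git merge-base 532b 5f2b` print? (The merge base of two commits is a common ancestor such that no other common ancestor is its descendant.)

2dcb

Ancestors of 532b: {2dcb, 532b, 57f9, a248, b464, d3e4}.
Ancestors of 5f2b: {2dcb, 51e7, 56f3, 57f9, 5b6c, 5f2b, a248, b464}.
Common ancestors: {2dcb, 57f9, a248, b464}.
Among these, 2dcb is not an ancestor of any other common ancestor — it is the merge base.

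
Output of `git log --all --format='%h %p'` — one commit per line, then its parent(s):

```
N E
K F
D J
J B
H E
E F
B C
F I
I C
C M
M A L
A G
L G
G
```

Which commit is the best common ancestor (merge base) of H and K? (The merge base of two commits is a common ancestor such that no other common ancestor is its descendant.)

F

Ancestors of H: {A, C, E, F, G, H, I, L, M}.
Ancestors of K: {A, C, F, G, I, K, L, M}.
Common ancestors: {A, C, F, G, I, L, M}.
Among these, F is not an ancestor of any other common ancestor — it is the merge base.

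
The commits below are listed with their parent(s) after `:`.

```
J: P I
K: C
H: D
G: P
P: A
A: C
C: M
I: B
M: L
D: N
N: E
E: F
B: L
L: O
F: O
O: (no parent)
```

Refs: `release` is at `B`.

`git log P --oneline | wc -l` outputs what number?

6

Walking parent pointers from P: reachable set = {A, C, L, M, O, P}.
That is 6 commits.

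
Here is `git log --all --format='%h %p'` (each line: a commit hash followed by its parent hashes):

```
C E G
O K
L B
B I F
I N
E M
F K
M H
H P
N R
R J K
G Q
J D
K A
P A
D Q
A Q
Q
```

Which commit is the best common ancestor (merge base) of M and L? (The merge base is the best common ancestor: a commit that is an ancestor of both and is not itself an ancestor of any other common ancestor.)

A

Ancestors of M: {A, H, M, P, Q}.
Ancestors of L: {A, B, D, F, I, J, K, L, N, Q, R}.
Common ancestors: {A, Q}.
Among these, A is not an ancestor of any other common ancestor — it is the merge base.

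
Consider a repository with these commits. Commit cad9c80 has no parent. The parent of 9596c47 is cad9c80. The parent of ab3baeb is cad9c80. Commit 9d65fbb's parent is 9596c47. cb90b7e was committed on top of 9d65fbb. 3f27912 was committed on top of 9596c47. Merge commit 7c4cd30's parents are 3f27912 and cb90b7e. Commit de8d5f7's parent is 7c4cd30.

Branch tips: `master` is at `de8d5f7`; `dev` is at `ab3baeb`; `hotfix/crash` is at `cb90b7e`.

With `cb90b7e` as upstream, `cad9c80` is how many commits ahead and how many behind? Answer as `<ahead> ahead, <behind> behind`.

Reachable from cad9c80: {cad9c80}.
Reachable from cb90b7e: {9596c47, 9d65fbb, cad9c80, cb90b7e}.
Only in cad9c80's history (ahead): {} — 0.
Only in cb90b7e's history (behind): {9596c47, 9d65fbb, cb90b7e} — 3.

0 ahead, 3 behind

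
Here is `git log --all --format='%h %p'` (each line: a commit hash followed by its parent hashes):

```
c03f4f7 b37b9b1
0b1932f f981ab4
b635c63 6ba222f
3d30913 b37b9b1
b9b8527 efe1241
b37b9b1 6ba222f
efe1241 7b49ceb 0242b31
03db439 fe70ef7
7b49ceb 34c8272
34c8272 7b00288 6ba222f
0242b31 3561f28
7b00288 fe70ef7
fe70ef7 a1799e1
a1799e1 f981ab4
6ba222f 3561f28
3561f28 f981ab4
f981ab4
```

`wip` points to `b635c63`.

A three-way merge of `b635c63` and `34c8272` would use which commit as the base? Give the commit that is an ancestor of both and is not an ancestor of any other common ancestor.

6ba222f

Ancestors of b635c63: {3561f28, 6ba222f, b635c63, f981ab4}.
Ancestors of 34c8272: {34c8272, 3561f28, 6ba222f, 7b00288, a1799e1, f981ab4, fe70ef7}.
Common ancestors: {3561f28, 6ba222f, f981ab4}.
Among these, 6ba222f is not an ancestor of any other common ancestor — it is the merge base.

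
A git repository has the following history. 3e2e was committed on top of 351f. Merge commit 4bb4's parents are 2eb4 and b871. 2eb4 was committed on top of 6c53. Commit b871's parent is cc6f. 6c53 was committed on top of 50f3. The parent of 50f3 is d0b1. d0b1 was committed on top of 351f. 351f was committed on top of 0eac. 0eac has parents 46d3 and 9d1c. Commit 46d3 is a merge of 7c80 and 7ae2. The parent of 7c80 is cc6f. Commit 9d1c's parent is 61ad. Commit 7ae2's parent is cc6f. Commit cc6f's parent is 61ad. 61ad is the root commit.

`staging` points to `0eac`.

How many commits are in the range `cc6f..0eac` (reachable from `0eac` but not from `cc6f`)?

Reachable from 0eac: {0eac, 46d3, 61ad, 7ae2, 7c80, 9d1c, cc6f}.
Reachable from cc6f: {61ad, cc6f}.
In 0eac's history but not cc6f's: {0eac, 46d3, 7ae2, 7c80, 9d1c} — 5 commits.

5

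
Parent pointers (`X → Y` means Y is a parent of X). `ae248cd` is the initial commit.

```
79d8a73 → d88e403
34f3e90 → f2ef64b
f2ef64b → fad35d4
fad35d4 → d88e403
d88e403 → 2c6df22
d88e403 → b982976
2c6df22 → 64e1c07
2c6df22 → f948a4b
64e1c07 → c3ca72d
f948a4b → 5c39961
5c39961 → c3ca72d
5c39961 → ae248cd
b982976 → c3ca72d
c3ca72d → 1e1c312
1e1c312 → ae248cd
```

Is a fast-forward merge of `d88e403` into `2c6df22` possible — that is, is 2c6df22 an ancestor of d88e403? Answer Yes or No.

A fast-forward from 2c6df22 to d88e403 is possible iff 2c6df22 is an ancestor of d88e403.
Ancestors of d88e403: {1e1c312, 2c6df22, 5c39961, 64e1c07, ae248cd, b982976, c3ca72d, d88e403, f948a4b}.
2c6df22 is among them, so fast-forward is possible.

Yes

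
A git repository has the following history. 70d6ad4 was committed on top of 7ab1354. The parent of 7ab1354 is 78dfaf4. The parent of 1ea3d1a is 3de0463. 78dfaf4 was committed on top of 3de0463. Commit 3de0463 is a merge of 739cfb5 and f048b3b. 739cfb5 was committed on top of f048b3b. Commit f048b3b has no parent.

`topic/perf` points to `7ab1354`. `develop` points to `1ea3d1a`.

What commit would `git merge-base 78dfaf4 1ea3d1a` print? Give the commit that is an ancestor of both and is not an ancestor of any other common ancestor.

3de0463

Ancestors of 78dfaf4: {3de0463, 739cfb5, 78dfaf4, f048b3b}.
Ancestors of 1ea3d1a: {1ea3d1a, 3de0463, 739cfb5, f048b3b}.
Common ancestors: {3de0463, 739cfb5, f048b3b}.
Among these, 3de0463 is not an ancestor of any other common ancestor — it is the merge base.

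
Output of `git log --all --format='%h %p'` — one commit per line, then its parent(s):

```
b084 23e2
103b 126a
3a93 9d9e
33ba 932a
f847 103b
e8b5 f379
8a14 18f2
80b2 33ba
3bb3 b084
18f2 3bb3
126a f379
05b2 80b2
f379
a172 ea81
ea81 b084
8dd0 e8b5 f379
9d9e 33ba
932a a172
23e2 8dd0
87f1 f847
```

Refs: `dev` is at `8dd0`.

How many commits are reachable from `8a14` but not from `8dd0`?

Reachable from 8a14: {18f2, 23e2, 3bb3, 8a14, 8dd0, b084, e8b5, f379}.
Reachable from 8dd0: {8dd0, e8b5, f379}.
In 8a14's history but not 8dd0's: {18f2, 23e2, 3bb3, 8a14, b084} — 5 commits.

5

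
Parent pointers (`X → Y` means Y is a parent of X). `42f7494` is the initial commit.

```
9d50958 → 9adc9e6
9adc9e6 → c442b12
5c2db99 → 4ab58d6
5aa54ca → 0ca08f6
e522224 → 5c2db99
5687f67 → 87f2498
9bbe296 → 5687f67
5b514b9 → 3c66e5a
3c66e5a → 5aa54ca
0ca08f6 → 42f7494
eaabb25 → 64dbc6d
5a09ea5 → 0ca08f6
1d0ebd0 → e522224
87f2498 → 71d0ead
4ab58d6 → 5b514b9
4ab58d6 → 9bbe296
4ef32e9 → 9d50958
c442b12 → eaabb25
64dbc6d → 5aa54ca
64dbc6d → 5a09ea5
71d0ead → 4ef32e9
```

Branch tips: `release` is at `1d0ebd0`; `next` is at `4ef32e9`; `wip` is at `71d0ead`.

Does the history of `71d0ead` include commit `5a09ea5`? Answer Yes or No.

Yes

Ancestors of 71d0ead (commits reachable by following parents): {0ca08f6, 42f7494, 4ef32e9, 5a09ea5, 5aa54ca, 64dbc6d, 71d0ead, 9adc9e6, 9d50958, c442b12, eaabb25}.
5a09ea5 is in that set, so it is an ancestor of 71d0ead.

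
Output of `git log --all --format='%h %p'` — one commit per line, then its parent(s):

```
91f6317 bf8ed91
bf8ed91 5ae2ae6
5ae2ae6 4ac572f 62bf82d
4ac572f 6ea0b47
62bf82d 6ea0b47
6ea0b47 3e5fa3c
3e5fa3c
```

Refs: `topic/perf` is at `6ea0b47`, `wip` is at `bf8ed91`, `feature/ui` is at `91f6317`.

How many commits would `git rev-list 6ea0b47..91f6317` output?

Reachable from 91f6317: {3e5fa3c, 4ac572f, 5ae2ae6, 62bf82d, 6ea0b47, 91f6317, bf8ed91}.
Reachable from 6ea0b47: {3e5fa3c, 6ea0b47}.
In 91f6317's history but not 6ea0b47's: {4ac572f, 5ae2ae6, 62bf82d, 91f6317, bf8ed91} — 5 commits.

5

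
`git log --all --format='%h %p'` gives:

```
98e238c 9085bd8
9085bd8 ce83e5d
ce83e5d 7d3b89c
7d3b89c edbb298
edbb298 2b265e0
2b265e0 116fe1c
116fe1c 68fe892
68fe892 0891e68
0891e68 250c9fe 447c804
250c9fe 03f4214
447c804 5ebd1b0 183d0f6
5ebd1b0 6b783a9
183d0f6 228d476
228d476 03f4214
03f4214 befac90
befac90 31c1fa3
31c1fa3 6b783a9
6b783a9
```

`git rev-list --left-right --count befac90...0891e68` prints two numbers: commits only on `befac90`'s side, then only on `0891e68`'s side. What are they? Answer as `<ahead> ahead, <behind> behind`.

0 ahead, 7 behind

Reachable from befac90: {31c1fa3, 6b783a9, befac90}.
Reachable from 0891e68: {03f4214, 0891e68, 183d0f6, 228d476, 250c9fe, 31c1fa3, 447c804, 5ebd1b0, 6b783a9, befac90}.
Only in befac90's history (ahead): {} — 0.
Only in 0891e68's history (behind): {03f4214, 0891e68, 183d0f6, 228d476, 250c9fe, 447c804, 5ebd1b0} — 7.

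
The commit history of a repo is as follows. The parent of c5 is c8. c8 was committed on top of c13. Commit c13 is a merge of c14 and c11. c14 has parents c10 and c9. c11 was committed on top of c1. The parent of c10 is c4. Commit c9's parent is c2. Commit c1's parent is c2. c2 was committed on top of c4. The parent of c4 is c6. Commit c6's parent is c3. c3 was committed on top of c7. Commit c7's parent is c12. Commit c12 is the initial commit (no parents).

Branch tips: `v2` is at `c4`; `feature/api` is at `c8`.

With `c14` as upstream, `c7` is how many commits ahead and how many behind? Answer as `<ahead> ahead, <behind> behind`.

0 ahead, 7 behind

Reachable from c7: {c12, c7}.
Reachable from c14: {c10, c12, c14, c2, c3, c4, c6, c7, c9}.
Only in c7's history (ahead): {} — 0.
Only in c14's history (behind): {c10, c14, c2, c3, c4, c6, c9} — 7.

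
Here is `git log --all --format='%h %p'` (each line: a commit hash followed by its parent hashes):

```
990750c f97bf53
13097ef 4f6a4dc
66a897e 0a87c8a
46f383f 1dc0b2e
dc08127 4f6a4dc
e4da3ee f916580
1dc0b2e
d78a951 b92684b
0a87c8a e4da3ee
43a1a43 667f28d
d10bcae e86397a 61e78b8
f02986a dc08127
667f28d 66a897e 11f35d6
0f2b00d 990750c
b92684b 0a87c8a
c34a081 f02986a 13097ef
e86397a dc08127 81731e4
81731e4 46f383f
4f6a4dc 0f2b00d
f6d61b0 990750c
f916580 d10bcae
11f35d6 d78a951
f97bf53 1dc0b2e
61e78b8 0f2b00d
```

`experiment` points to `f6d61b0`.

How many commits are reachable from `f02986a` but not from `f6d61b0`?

4

Reachable from f02986a: {0f2b00d, 1dc0b2e, 4f6a4dc, 990750c, dc08127, f02986a, f97bf53}.
Reachable from f6d61b0: {1dc0b2e, 990750c, f6d61b0, f97bf53}.
In f02986a's history but not f6d61b0's: {0f2b00d, 4f6a4dc, dc08127, f02986a} — 4 commits.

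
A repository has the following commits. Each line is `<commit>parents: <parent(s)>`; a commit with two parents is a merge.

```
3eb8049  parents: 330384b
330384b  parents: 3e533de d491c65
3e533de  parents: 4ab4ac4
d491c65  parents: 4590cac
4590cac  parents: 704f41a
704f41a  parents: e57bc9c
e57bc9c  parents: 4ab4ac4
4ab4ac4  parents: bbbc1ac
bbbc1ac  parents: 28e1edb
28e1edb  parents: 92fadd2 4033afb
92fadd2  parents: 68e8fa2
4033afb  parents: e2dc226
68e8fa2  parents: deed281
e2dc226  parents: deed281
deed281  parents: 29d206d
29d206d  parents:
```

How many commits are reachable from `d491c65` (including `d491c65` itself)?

13

Walking parent pointers from d491c65: reachable set = {28e1edb, 29d206d, 4033afb, 4590cac, 4ab4ac4, 68e8fa2, 704f41a, 92fadd2, bbbc1ac, d491c65, deed281, e2dc226, e57bc9c}.
That is 13 commits.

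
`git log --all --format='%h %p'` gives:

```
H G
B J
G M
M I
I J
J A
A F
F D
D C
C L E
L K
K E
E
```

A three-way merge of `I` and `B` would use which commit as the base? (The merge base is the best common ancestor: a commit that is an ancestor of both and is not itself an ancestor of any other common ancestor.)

Ancestors of I: {A, C, D, E, F, I, J, K, L}.
Ancestors of B: {A, B, C, D, E, F, J, K, L}.
Common ancestors: {A, C, D, E, F, J, K, L}.
Among these, J is not an ancestor of any other common ancestor — it is the merge base.

J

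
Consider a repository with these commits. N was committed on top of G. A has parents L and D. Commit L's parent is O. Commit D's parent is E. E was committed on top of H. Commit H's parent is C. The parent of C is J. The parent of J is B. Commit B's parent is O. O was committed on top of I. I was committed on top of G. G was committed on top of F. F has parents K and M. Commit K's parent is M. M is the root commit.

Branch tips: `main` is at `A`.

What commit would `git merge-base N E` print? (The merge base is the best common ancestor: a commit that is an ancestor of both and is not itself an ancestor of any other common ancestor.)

Ancestors of N: {F, G, K, M, N}.
Ancestors of E: {B, C, E, F, G, H, I, J, K, M, O}.
Common ancestors: {F, G, K, M}.
Among these, G is not an ancestor of any other common ancestor — it is the merge base.

G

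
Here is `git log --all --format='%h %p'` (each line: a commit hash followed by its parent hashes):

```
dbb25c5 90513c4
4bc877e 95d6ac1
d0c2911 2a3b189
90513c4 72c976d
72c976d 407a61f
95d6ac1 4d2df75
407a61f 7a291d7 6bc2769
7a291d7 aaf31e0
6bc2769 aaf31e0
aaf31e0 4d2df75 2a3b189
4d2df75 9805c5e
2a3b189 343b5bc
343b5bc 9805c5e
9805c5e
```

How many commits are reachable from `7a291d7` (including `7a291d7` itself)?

6

Walking parent pointers from 7a291d7: reachable set = {2a3b189, 343b5bc, 4d2df75, 7a291d7, 9805c5e, aaf31e0}.
That is 6 commits.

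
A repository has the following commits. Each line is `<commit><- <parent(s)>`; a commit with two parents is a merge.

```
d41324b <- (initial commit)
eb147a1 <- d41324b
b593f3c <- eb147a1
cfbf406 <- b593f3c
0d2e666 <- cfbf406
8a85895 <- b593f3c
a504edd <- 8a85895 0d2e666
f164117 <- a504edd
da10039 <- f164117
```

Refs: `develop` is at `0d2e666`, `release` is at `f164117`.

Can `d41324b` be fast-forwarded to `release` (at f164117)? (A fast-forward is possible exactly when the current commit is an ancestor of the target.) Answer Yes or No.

A fast-forward from d41324b to f164117 is possible iff d41324b is an ancestor of f164117.
Ancestors of f164117: {0d2e666, 8a85895, a504edd, b593f3c, cfbf406, d41324b, eb147a1, f164117}.
d41324b is among them, so fast-forward is possible.

Yes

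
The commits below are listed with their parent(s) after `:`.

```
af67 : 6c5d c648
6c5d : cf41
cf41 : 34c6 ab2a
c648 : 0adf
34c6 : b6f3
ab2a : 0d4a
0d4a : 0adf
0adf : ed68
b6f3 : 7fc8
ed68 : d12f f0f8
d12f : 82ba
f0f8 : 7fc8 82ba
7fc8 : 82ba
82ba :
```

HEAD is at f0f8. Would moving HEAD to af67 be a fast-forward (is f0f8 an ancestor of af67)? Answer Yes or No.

A fast-forward from f0f8 to af67 is possible iff f0f8 is an ancestor of af67.
Ancestors of af67: {0adf, 0d4a, 34c6, 6c5d, 7fc8, 82ba, ab2a, af67, b6f3, c648, cf41, d12f, ed68, f0f8}.
f0f8 is among them, so fast-forward is possible.

Yes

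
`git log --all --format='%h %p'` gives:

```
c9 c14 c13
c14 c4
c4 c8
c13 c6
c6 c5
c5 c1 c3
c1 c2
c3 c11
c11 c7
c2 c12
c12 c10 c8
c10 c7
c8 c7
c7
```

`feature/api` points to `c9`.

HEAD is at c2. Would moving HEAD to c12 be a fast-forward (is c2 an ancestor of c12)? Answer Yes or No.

A fast-forward from c2 to c12 is possible iff c2 is an ancestor of c12.
Ancestors of c12: {c10, c12, c7, c8}.
c2 is not among them, so fast-forward is not possible.

No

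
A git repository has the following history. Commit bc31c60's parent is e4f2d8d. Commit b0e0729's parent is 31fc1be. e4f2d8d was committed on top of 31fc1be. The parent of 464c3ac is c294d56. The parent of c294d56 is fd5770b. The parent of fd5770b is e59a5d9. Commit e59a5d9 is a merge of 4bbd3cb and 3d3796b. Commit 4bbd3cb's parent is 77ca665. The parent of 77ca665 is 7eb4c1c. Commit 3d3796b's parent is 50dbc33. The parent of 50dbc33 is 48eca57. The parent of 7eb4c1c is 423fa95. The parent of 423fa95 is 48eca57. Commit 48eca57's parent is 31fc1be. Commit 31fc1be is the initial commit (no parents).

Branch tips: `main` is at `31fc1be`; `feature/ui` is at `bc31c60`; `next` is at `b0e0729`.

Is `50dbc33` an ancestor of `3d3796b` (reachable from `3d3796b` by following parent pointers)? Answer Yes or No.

Ancestors of 3d3796b (commits reachable by following parents): {31fc1be, 3d3796b, 48eca57, 50dbc33}.
50dbc33 is in that set, so it is an ancestor of 3d3796b.

Yes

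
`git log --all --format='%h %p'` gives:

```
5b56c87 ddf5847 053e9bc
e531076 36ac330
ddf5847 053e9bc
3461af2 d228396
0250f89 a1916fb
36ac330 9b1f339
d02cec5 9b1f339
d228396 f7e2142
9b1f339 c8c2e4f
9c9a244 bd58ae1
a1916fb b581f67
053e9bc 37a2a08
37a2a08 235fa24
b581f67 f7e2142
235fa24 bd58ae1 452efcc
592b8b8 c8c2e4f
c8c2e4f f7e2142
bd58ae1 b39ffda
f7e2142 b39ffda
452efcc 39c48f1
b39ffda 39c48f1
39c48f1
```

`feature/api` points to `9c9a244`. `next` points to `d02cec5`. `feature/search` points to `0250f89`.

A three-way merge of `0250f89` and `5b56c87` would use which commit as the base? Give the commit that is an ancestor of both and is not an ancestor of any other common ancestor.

Ancestors of 0250f89: {0250f89, 39c48f1, a1916fb, b39ffda, b581f67, f7e2142}.
Ancestors of 5b56c87: {053e9bc, 235fa24, 37a2a08, 39c48f1, 452efcc, 5b56c87, b39ffda, bd58ae1, ddf5847}.
Common ancestors: {39c48f1, b39ffda}.
Among these, b39ffda is not an ancestor of any other common ancestor — it is the merge base.

b39ffda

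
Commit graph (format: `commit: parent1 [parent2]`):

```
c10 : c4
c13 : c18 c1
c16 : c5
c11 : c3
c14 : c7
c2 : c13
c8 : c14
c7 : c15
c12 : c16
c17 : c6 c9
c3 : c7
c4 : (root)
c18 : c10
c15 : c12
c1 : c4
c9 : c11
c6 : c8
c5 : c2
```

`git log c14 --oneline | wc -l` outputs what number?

Walking parent pointers from c14: reachable set = {c1, c10, c12, c13, c14, c15, c16, c18, c2, c4, c5, c7}.
That is 12 commits.

12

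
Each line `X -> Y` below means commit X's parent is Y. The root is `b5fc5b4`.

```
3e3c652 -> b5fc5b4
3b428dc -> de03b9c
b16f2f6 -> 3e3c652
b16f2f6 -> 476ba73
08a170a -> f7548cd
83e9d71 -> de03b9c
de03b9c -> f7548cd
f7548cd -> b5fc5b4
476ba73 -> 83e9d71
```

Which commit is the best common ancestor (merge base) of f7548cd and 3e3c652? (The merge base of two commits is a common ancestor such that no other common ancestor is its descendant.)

b5fc5b4

Ancestors of f7548cd: {b5fc5b4, f7548cd}.
Ancestors of 3e3c652: {3e3c652, b5fc5b4}.
Common ancestors: {b5fc5b4}.
The only common ancestor is b5fc5b4, so it is the merge base.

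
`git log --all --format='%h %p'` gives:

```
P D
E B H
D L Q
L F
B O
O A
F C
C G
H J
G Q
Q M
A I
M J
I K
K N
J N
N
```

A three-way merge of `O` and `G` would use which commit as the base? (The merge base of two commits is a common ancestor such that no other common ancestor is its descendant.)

Ancestors of O: {A, I, K, N, O}.
Ancestors of G: {G, J, M, N, Q}.
Common ancestors: {N}.
The only common ancestor is N, so it is the merge base.

N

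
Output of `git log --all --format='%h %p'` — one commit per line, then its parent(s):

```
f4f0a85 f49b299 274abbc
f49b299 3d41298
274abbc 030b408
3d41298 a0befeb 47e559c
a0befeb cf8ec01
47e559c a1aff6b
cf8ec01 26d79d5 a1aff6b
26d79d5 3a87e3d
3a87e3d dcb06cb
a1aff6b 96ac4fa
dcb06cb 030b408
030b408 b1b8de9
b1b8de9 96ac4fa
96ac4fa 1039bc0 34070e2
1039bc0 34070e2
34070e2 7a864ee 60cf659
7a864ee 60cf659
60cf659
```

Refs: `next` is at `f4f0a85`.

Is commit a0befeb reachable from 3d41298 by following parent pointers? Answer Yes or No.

Yes

Ancestors of 3d41298 (commits reachable by following parents): {030b408, 1039bc0, 26d79d5, 34070e2, 3a87e3d, 3d41298, 47e559c, 60cf659, 7a864ee, 96ac4fa, a0befeb, a1aff6b, b1b8de9, cf8ec01, dcb06cb}.
a0befeb is in that set, so it is an ancestor of 3d41298.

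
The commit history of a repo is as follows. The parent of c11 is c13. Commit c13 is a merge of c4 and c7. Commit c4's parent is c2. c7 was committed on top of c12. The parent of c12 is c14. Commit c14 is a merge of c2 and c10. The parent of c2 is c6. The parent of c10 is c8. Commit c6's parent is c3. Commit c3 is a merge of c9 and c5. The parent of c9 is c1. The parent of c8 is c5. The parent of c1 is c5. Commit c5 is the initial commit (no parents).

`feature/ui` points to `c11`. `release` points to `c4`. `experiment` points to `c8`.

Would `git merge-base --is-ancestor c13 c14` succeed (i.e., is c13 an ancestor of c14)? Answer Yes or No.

Ancestors of c14: {c1, c10, c14, c2, c3, c5, c6, c8, c9}.
c13 is not in that set, so it is not an ancestor of c14.

No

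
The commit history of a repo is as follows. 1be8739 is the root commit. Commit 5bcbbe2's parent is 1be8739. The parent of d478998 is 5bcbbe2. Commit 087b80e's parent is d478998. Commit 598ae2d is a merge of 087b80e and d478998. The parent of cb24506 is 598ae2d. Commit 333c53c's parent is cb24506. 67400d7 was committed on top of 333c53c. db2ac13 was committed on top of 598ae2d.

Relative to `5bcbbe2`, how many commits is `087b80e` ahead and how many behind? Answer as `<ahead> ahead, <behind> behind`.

2 ahead, 0 behind

Reachable from 087b80e: {087b80e, 1be8739, 5bcbbe2, d478998}.
Reachable from 5bcbbe2: {1be8739, 5bcbbe2}.
Only in 087b80e's history (ahead): {087b80e, d478998} — 2.
Only in 5bcbbe2's history (behind): {} — 0.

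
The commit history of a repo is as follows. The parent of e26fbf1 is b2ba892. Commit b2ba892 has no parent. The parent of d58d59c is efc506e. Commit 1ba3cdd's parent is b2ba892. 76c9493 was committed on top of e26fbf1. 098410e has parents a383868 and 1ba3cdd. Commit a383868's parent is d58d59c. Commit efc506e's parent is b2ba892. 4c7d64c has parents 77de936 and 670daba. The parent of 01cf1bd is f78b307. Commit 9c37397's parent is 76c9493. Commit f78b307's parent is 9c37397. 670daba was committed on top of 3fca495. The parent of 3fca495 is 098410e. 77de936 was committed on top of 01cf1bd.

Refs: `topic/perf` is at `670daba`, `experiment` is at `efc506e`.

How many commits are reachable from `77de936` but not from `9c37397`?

3

Reachable from 77de936: {01cf1bd, 76c9493, 77de936, 9c37397, b2ba892, e26fbf1, f78b307}.
Reachable from 9c37397: {76c9493, 9c37397, b2ba892, e26fbf1}.
In 77de936's history but not 9c37397's: {01cf1bd, 77de936, f78b307} — 3 commits.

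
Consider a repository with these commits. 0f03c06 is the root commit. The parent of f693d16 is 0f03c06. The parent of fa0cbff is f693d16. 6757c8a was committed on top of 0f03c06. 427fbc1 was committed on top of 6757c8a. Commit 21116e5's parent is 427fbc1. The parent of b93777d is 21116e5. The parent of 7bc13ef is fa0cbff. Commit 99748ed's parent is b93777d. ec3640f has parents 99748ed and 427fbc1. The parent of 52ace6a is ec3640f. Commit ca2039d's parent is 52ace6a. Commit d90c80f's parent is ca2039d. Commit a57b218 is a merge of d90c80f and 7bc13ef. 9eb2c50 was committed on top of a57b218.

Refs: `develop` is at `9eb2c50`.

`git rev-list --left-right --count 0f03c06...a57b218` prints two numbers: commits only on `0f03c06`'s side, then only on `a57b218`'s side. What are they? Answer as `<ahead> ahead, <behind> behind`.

0 ahead, 13 behind

Reachable from 0f03c06: {0f03c06}.
Reachable from a57b218: {0f03c06, 21116e5, 427fbc1, 52ace6a, 6757c8a, 7bc13ef, 99748ed, a57b218, b93777d, ca2039d, d90c80f, ec3640f, f693d16, fa0cbff}.
Only in 0f03c06's history (ahead): {} — 0.
Only in a57b218's history (behind): {21116e5, 427fbc1, 52ace6a, 6757c8a, 7bc13ef, 99748ed, a57b218, b93777d, ca2039d, d90c80f, ec3640f, f693d16, fa0cbff} — 13.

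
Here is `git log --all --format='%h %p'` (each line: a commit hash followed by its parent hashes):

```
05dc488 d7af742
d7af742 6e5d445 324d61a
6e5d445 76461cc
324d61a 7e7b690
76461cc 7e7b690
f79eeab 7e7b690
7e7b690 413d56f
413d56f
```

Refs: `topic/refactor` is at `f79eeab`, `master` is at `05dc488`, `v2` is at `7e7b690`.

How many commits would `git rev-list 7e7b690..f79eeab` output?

Reachable from f79eeab: {413d56f, 7e7b690, f79eeab}.
Reachable from 7e7b690: {413d56f, 7e7b690}.
In f79eeab's history but not 7e7b690's: {f79eeab} — 1 commit.

1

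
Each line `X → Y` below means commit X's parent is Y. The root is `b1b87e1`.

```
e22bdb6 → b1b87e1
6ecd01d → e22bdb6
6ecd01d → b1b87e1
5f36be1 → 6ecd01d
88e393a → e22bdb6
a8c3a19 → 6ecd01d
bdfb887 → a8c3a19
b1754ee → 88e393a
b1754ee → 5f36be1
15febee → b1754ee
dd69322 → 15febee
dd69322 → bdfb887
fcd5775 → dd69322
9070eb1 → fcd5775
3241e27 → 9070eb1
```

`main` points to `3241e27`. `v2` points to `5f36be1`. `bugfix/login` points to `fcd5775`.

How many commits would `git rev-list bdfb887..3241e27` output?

8

Reachable from 3241e27: {15febee, 3241e27, 5f36be1, 6ecd01d, 88e393a, 9070eb1, a8c3a19, b1754ee, b1b87e1, bdfb887, dd69322, e22bdb6, fcd5775}.
Reachable from bdfb887: {6ecd01d, a8c3a19, b1b87e1, bdfb887, e22bdb6}.
In 3241e27's history but not bdfb887's: {15febee, 3241e27, 5f36be1, 88e393a, 9070eb1, b1754ee, dd69322, fcd5775} — 8 commits.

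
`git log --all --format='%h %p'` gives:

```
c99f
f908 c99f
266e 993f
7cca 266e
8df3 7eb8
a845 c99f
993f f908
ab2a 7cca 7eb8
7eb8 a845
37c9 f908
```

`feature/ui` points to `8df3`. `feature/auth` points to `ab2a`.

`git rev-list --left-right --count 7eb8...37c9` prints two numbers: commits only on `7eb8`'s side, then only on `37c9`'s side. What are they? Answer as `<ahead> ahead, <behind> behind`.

2 ahead, 2 behind

Reachable from 7eb8: {7eb8, a845, c99f}.
Reachable from 37c9: {37c9, c99f, f908}.
Only in 7eb8's history (ahead): {7eb8, a845} — 2.
Only in 37c9's history (behind): {37c9, f908} — 2.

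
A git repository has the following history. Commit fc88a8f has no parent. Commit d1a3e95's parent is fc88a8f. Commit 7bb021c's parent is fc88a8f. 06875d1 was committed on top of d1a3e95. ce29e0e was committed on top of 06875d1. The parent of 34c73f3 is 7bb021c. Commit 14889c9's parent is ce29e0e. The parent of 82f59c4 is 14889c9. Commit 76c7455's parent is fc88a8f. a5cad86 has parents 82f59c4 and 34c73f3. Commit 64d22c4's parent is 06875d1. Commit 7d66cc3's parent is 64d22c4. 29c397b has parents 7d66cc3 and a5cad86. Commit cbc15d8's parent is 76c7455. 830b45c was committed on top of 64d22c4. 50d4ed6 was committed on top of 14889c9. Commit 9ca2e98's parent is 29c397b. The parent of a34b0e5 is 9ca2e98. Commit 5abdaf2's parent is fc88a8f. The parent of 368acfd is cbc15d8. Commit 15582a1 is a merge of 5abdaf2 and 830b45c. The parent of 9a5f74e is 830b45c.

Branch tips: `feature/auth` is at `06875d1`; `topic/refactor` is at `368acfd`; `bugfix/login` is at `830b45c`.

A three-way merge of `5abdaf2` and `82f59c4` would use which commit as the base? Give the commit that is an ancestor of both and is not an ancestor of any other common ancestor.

fc88a8f

Ancestors of 5abdaf2: {5abdaf2, fc88a8f}.
Ancestors of 82f59c4: {06875d1, 14889c9, 82f59c4, ce29e0e, d1a3e95, fc88a8f}.
Common ancestors: {fc88a8f}.
The only common ancestor is fc88a8f, so it is the merge base.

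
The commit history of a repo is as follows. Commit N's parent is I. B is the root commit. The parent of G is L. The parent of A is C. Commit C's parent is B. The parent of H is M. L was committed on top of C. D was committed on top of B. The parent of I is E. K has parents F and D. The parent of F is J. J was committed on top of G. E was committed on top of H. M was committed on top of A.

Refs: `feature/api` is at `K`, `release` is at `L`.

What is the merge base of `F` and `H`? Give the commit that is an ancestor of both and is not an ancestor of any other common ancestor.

C

Ancestors of F: {B, C, F, G, J, L}.
Ancestors of H: {A, B, C, H, M}.
Common ancestors: {B, C}.
Among these, C is not an ancestor of any other common ancestor — it is the merge base.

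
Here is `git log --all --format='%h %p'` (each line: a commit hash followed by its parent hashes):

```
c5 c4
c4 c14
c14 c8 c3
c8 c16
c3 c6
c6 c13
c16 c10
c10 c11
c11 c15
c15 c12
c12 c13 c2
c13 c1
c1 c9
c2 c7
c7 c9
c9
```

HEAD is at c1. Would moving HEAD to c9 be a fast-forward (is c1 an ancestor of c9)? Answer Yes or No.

A fast-forward from c1 to c9 is possible iff c1 is an ancestor of c9.
Ancestors of c9: {c9}.
c1 is not among them, so fast-forward is not possible.

No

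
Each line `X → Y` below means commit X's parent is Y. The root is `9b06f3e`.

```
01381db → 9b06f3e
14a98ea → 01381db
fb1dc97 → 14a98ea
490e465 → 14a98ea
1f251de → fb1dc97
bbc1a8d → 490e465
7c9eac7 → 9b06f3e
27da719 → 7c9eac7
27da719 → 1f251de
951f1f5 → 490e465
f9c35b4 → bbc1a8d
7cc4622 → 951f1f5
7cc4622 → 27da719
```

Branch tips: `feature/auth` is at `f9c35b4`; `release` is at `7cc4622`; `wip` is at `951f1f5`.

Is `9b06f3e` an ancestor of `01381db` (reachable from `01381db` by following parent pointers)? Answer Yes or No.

Yes

Ancestors of 01381db (commits reachable by following parents): {01381db, 9b06f3e}.
9b06f3e is in that set, so it is an ancestor of 01381db.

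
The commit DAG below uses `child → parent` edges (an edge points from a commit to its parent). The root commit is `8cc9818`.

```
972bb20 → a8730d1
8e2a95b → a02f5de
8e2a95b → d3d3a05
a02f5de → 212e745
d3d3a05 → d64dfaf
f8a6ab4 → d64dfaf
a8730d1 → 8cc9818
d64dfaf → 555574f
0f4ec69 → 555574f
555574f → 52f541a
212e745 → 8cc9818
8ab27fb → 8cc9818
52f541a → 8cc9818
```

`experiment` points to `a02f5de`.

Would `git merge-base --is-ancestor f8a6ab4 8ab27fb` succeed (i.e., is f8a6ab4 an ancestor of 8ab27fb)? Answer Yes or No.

No

Ancestors of 8ab27fb: {8ab27fb, 8cc9818}.
f8a6ab4 is not in that set, so it is not an ancestor of 8ab27fb.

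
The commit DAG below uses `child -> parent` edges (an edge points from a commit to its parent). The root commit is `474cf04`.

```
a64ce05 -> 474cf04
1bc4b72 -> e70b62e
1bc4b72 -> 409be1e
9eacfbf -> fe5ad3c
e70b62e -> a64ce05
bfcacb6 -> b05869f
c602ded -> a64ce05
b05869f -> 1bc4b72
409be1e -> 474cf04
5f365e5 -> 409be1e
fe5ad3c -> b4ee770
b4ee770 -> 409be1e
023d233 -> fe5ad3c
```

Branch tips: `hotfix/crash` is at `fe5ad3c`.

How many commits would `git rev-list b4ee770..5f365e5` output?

1

Reachable from 5f365e5: {409be1e, 474cf04, 5f365e5}.
Reachable from b4ee770: {409be1e, 474cf04, b4ee770}.
In 5f365e5's history but not b4ee770's: {5f365e5} — 1 commit.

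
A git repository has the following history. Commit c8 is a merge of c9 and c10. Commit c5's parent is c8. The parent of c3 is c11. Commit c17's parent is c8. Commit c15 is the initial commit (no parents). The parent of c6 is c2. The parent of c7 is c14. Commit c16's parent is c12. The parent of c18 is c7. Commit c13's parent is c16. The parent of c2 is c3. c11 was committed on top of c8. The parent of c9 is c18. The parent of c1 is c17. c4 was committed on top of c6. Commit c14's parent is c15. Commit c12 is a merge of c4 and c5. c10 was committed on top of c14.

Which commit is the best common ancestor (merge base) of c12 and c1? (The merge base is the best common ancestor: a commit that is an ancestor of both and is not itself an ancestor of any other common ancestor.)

Ancestors of c12: {c10, c11, c12, c14, c15, c18, c2, c3, c4, c5, c6, c7, c8, c9}.
Ancestors of c1: {c1, c10, c14, c15, c17, c18, c7, c8, c9}.
Common ancestors: {c10, c14, c15, c18, c7, c8, c9}.
Among these, c8 is not an ancestor of any other common ancestor — it is the merge base.

c8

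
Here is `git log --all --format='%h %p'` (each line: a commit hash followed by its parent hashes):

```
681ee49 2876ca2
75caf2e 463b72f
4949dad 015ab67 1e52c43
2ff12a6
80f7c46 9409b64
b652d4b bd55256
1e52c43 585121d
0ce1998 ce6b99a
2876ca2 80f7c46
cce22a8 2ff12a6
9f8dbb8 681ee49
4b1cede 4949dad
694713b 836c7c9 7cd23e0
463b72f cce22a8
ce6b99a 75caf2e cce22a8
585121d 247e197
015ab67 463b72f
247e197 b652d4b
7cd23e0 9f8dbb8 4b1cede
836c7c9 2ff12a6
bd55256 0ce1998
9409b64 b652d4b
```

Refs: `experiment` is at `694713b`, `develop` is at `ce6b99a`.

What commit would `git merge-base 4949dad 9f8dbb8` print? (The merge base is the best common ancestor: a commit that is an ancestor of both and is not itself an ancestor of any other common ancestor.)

b652d4b

Ancestors of 4949dad: {015ab67, 0ce1998, 1e52c43, 247e197, 2ff12a6, 463b72f, 4949dad, 585121d, 75caf2e, b652d4b, bd55256, cce22a8, ce6b99a}.
Ancestors of 9f8dbb8: {0ce1998, 2876ca2, 2ff12a6, 463b72f, 681ee49, 75caf2e, 80f7c46, 9409b64, 9f8dbb8, b652d4b, bd55256, cce22a8, ce6b99a}.
Common ancestors: {0ce1998, 2ff12a6, 463b72f, 75caf2e, b652d4b, bd55256, cce22a8, ce6b99a}.
Among these, b652d4b is not an ancestor of any other common ancestor — it is the merge base.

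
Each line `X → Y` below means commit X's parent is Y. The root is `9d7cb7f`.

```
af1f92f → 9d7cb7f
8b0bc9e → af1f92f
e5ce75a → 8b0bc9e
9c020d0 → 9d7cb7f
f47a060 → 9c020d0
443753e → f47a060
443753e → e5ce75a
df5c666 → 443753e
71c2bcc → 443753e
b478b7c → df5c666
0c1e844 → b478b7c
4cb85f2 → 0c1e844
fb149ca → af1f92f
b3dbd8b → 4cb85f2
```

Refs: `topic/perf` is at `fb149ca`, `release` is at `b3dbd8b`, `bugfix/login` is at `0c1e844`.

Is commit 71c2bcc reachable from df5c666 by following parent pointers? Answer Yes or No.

No

Ancestors of df5c666: {443753e, 8b0bc9e, 9c020d0, 9d7cb7f, af1f92f, df5c666, e5ce75a, f47a060}.
71c2bcc is not in that set, so it is not an ancestor of df5c666.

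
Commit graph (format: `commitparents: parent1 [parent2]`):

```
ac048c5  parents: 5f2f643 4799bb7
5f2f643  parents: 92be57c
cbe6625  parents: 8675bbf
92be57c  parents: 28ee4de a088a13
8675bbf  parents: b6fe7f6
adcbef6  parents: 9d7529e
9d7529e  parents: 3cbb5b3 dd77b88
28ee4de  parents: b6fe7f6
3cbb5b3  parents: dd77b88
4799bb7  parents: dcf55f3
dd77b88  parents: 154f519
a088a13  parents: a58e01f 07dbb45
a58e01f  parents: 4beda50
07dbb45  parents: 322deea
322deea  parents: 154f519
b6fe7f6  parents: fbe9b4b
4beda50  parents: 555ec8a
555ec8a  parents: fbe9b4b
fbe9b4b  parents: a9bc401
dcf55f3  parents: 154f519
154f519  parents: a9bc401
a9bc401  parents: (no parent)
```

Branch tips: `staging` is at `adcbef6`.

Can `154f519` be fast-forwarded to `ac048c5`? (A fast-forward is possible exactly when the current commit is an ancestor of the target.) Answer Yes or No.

A fast-forward from 154f519 to ac048c5 is possible iff 154f519 is an ancestor of ac048c5.
Ancestors of ac048c5: {07dbb45, 154f519, 28ee4de, 322deea, 4799bb7, 4beda50, 555ec8a, 5f2f643, 92be57c, a088a13, a58e01f, a9bc401, ac048c5, b6fe7f6, dcf55f3, fbe9b4b}.
154f519 is among them, so fast-forward is possible.

Yes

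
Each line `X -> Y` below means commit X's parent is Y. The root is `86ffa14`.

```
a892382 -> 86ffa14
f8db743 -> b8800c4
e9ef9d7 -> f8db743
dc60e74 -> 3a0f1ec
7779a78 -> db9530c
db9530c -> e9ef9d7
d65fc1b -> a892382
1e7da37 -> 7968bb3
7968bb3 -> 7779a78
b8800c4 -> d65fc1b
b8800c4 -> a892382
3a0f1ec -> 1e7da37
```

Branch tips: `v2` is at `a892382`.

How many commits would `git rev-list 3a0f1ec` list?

11

Walking parent pointers from 3a0f1ec: reachable set = {1e7da37, 3a0f1ec, 7779a78, 7968bb3, 86ffa14, a892382, b8800c4, d65fc1b, db9530c, e9ef9d7, f8db743}.
That is 11 commits.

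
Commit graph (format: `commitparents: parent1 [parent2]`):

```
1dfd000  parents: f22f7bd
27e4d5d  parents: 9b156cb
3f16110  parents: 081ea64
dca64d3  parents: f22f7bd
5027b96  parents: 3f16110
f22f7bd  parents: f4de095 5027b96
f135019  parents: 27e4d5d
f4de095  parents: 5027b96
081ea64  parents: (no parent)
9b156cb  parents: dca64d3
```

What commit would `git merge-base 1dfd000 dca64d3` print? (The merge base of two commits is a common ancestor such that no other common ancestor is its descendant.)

Ancestors of 1dfd000: {081ea64, 1dfd000, 3f16110, 5027b96, f22f7bd, f4de095}.
Ancestors of dca64d3: {081ea64, 3f16110, 5027b96, dca64d3, f22f7bd, f4de095}.
Common ancestors: {081ea64, 3f16110, 5027b96, f22f7bd, f4de095}.
Among these, f22f7bd is not an ancestor of any other common ancestor — it is the merge base.

f22f7bd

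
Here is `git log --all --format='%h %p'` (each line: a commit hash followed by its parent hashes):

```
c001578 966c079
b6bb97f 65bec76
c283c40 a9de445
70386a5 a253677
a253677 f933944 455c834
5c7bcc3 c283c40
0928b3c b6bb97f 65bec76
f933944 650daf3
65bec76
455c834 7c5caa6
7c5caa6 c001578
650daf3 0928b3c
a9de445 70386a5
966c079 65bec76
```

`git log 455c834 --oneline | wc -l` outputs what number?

5

Walking parent pointers from 455c834: reachable set = {455c834, 65bec76, 7c5caa6, 966c079, c001578}.
That is 5 commits.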